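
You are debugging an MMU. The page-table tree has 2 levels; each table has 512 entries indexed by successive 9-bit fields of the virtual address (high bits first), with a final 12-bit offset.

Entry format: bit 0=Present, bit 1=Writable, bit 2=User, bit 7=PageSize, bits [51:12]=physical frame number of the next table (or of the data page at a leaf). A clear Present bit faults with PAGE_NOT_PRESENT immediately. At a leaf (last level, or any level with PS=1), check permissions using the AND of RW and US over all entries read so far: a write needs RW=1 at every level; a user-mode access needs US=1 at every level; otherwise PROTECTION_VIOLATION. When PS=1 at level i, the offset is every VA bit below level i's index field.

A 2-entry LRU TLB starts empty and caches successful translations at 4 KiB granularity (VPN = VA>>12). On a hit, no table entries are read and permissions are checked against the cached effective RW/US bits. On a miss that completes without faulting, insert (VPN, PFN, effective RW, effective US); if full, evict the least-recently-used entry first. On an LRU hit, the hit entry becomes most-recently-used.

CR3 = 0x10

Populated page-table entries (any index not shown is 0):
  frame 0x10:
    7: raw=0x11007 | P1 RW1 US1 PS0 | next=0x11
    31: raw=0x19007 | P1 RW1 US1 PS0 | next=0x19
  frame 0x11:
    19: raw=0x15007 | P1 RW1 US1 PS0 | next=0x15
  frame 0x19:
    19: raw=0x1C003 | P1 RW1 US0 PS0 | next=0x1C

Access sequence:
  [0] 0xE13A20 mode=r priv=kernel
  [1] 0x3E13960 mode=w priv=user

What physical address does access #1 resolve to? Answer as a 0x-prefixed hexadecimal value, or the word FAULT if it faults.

Walk each access:
#0 VA=0xE13A20 (r,kernel):
  lvl0: tbl 0x10, slot 7 ⇒ 0x11007 (P1/RW1/US1/PS0)
  lvl1: tbl 0x11, slot 19 ⇒ 0x15007 (P1/RW1/US1/PS0)
  → PA=0x15A20  (2 entries read)
#1 VA=0x3E13960 (w,user):
  lvl0: tbl 0x10, slot 31 ⇒ 0x19007 (P1/RW1/US1/PS0)
  lvl1: tbl 0x19, slot 19 ⇒ 0x1C003 (P1/RW1/US0/PS0)
  ✗ PROTECTION_VIOLATION  [2 reads]

Access #1 PA: FAULT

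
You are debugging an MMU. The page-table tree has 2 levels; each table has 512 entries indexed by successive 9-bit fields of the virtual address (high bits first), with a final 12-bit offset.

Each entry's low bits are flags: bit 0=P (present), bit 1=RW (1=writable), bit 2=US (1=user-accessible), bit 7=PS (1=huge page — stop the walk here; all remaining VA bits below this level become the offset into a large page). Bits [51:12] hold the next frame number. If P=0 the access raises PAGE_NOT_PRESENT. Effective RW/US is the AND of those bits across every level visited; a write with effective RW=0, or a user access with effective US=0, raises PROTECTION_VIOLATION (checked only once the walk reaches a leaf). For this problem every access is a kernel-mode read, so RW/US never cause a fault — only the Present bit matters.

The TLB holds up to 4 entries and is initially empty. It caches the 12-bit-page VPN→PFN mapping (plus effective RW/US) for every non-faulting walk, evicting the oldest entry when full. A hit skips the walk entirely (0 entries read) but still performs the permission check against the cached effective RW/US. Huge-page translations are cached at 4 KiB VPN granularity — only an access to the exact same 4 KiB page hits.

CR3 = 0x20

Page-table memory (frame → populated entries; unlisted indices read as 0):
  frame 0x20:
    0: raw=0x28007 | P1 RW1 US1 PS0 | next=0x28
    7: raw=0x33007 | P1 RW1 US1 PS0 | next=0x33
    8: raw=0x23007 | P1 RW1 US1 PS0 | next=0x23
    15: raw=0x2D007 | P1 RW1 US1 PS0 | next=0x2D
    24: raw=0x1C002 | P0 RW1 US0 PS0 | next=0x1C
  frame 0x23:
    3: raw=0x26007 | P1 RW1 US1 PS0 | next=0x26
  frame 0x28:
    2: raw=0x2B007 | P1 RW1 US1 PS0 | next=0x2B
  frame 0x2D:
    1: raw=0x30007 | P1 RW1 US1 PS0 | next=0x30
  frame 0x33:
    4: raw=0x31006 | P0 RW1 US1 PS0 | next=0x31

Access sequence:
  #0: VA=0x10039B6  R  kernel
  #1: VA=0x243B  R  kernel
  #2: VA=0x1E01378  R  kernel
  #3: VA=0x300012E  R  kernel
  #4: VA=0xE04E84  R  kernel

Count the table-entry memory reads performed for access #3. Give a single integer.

Walk each access:
#0 VA=0x10039B6 (r,kernel):
  lvl0: tbl 0x20, slot 8 ⇒ 0x23007 (P1/RW1/US1/PS0)
  lvl1: tbl 0x23, slot 3 ⇒ 0x26007 (P1/RW1/US1/PS0)
  ✓ 0x269B6  — 2 lookups
#1 VA=0x243B (r,kernel):
  lvl0: tbl 0x20, slot 0 ⇒ 0x28007 (P1/RW1/US1/PS0)
  lvl1: tbl 0x28, slot 2 ⇒ 0x2B007 (P1/RW1/US1/PS0)
  ✓ 0x2B43B  — 2 lookups
#2 VA=0x1E01378 (r,kernel):
  lvl0: tbl 0x20, slot 15 ⇒ 0x2D007 (P1/RW1/US1/PS0)
  lvl1: tbl 0x2D, slot 1 ⇒ 0x30007 (P1/RW1/US1/PS0)
  ✓ 0x30378  — 2 lookups
#3 VA=0x300012E (r,kernel):
  lvl0: tbl 0x20, slot 24 ⇒ 0x1C002 (P0/RW1/US0/PS0)
  → PAGE_NOT_PRESENT  (1 entries read)
#4 VA=0xE04E84 (r,kernel):
  lvl0: tbl 0x20, slot 7 ⇒ 0x33007 (P1/RW1/US1/PS0)
  lvl1: tbl 0x33, slot 4 ⇒ 0x31006 (P0/RW1/US1/PS0)
  → PAGE_NOT_PRESENT  (2 entries read)

Entries read for #3: 1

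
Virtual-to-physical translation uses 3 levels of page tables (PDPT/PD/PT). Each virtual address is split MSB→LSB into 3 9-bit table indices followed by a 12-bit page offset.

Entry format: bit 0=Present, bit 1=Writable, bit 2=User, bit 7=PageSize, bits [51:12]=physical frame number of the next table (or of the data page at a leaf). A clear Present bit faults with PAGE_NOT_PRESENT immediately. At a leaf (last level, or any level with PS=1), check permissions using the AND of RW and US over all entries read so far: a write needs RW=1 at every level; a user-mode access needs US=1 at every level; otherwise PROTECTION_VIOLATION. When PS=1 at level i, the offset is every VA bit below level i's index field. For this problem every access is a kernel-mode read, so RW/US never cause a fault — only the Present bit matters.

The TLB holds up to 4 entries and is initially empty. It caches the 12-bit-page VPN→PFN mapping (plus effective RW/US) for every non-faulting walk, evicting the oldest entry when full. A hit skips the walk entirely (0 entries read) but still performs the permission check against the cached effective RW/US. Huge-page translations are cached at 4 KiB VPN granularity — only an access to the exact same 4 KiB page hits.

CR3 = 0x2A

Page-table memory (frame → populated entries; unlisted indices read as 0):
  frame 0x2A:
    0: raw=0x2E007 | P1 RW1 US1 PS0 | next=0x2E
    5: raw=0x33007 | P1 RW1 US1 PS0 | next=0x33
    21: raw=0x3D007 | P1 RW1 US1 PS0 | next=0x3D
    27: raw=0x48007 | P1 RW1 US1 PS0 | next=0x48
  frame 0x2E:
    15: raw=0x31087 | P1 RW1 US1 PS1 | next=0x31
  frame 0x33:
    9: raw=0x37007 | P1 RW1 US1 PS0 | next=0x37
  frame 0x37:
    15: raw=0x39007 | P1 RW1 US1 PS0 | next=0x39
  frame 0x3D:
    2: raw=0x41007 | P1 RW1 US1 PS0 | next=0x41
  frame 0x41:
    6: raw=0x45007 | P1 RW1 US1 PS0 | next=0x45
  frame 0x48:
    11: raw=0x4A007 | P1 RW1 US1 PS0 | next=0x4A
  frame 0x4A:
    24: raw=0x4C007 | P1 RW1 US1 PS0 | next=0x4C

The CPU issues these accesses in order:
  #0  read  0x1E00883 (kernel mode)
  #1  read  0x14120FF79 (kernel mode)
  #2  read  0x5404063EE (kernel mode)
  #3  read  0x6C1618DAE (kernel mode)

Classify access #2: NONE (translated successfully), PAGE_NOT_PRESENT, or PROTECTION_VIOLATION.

Per-access translation:
#0 VA=0x1E00883 (r,kernel):
  lvl0: tbl 0x2A, slot 0 ⇒ 0x2E007 (P1/RW1/US1/PS0)
  lvl1: tbl 0x2E, slot 15 ⇒ 0x31087 (P1/RW1/US1/PS1)
  → PA=0x31883 (huge @L1)  (2 entries read)
#1 VA=0x14120FF79 (r,kernel):
  lvl0: tbl 0x2A, slot 5 ⇒ 0x33007 (P1/RW1/US1/PS0)
  lvl1: tbl 0x33, slot 9 ⇒ 0x37007 (P1/RW1/US1/PS0)
  lvl2: tbl 0x37, slot 15 ⇒ 0x39007 (P1/RW1/US1/PS0)
  → PA=0x39F79  (3 entries read)
#2 VA=0x5404063EE (r,kernel):
  lvl0: tbl 0x2A, slot 21 ⇒ 0x3D007 (P1/RW1/US1/PS0)
  lvl1: tbl 0x3D, slot 2 ⇒ 0x41007 (P1/RW1/US1/PS0)
  lvl2: tbl 0x41, slot 6 ⇒ 0x45007 (P1/RW1/US1/PS0)
  → PA=0x453EE  (3 entries read)
#3 VA=0x6C1618DAE (r,kernel):
  lvl0: tbl 0x2A, slot 27 ⇒ 0x48007 (P1/RW1/US1/PS0)
  lvl1: tbl 0x48, slot 11 ⇒ 0x4A007 (P1/RW1/US1/PS0)
  lvl2: tbl 0x4A, slot 24 ⇒ 0x4C007 (P1/RW1/US1/PS0)
  → PA=0x4CDAE  (3 entries read)

Access #2 fault: NONE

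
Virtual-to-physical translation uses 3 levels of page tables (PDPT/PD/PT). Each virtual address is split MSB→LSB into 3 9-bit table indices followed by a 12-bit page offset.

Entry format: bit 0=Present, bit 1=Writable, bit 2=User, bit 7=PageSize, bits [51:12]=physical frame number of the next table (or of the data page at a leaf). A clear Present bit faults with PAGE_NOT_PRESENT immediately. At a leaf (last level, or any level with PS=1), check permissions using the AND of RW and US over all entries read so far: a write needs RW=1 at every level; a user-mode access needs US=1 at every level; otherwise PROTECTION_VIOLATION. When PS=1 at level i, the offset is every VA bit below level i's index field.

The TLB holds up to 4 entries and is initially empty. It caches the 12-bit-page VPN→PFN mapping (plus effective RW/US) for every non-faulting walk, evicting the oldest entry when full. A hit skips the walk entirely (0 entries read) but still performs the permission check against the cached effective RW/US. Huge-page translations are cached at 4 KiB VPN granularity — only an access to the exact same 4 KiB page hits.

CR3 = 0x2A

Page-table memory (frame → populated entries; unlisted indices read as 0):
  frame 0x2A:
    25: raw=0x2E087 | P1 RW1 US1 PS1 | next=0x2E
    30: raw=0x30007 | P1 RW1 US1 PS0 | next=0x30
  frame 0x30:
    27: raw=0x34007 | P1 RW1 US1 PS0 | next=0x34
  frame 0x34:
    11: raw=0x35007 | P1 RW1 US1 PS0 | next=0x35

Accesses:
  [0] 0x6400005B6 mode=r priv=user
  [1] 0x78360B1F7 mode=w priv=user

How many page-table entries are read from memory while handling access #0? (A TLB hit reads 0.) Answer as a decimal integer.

Walk each access:
#0 VA=0x6400005B6 (r,user):
  L0: frame=0x2A idx=25 entry=0x2E087 [P=1 RW=1 US=1 PS=1]
  ✓ 0x2E5B6 (huge @L0)  — 1 lookups
#1 VA=0x78360B1F7 (w,user):
  L0: frame=0x2A idx=30 entry=0x30007 [P=1 RW=1 US=1 PS=0]
  L1: frame=0x30 idx=27 entry=0x34007 [P=1 RW=1 US=1 PS=0]
  L2: frame=0x34 idx=11 entry=0x35007 [P=1 RW=1 US=1 PS=0]
  ✓ 0x351F7  — 3 lookups

Entries read for #0: 1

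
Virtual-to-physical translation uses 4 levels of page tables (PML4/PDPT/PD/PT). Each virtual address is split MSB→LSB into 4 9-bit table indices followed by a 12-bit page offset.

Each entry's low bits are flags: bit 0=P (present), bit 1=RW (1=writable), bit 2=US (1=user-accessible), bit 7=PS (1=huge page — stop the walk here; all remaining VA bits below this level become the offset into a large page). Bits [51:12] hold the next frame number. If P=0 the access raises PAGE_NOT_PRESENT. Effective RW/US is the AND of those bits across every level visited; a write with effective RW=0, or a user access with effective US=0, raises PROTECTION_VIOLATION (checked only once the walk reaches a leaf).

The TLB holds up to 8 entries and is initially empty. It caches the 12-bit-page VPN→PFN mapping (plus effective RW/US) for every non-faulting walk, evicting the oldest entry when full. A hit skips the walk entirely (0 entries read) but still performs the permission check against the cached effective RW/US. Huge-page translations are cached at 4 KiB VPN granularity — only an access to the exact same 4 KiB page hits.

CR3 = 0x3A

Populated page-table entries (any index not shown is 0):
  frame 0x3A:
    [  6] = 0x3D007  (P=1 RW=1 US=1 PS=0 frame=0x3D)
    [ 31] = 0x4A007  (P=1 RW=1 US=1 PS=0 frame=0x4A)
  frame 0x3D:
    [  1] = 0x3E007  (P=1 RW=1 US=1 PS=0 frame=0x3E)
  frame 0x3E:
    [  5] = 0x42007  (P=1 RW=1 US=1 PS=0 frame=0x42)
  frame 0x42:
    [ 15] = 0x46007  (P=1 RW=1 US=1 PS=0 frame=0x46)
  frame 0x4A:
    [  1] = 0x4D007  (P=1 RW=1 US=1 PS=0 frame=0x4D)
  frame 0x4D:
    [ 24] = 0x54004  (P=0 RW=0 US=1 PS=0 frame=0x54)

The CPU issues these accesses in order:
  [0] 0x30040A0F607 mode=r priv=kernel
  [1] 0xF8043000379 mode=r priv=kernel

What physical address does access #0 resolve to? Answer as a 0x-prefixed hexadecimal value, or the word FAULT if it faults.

Walk each access:
#0 VA=0x30040A0F607 (r,kernel):
  L0: frame=0x3A idx=6 entry=0x3D007 [P=1 RW=1 US=1 PS=0]
  L1: frame=0x3D idx=1 entry=0x3E007 [P=1 RW=1 US=1 PS=0]
  L2: frame=0x3E idx=5 entry=0x42007 [P=1 RW=1 US=1 PS=0]
  L3: frame=0x42 idx=15 entry=0x46007 [P=1 RW=1 US=1 PS=0]
  ⇒ phys 0x46607  [4 reads]
#1 VA=0xF8043000379 (r,kernel):
  L0: frame=0x3A idx=31 entry=0x4A007 [P=1 RW=1 US=1 PS=0]
  L1: frame=0x4A idx=1 entry=0x4D007 [P=1 RW=1 US=1 PS=0]
  L2: frame=0x4D idx=24 entry=0x54004 [P=0 RW=0 US=1 PS=0]
  → PAGE_NOT_PRESENT  (3 entries read)

Access #0 PA: 0x46607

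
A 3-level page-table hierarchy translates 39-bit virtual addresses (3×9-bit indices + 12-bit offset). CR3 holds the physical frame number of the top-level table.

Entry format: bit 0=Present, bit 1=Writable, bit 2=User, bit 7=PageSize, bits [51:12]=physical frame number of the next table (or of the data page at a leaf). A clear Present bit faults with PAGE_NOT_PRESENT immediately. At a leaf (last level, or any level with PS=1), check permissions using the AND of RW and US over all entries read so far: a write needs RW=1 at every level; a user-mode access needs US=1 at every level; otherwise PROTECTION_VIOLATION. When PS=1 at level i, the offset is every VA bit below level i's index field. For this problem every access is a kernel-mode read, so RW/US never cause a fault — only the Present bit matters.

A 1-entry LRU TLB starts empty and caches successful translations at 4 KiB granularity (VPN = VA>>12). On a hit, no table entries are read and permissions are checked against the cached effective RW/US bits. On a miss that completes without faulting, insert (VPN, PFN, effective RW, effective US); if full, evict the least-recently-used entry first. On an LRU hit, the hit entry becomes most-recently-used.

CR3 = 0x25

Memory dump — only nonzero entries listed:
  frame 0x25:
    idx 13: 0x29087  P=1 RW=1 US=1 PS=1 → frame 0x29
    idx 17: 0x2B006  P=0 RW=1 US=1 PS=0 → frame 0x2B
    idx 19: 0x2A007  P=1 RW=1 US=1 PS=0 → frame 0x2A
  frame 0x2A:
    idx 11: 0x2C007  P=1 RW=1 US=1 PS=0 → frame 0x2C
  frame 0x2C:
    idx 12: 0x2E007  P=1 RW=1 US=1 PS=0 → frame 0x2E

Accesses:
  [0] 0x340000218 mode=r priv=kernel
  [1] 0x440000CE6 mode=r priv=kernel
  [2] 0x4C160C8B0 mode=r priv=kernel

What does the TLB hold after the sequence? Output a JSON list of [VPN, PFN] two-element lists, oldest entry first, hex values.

Trace:
#0 VA=0x340000218 (r,kernel):
  lvl0: tbl 0x25, slot 13 ⇒ 0x29087 (P1/RW1/US1/PS1)
  ✓ 0x29218 (huge @L0)  — 1 lookups
#1 VA=0x440000CE6 (r,kernel):
  lvl0: tbl 0x25, slot 17 ⇒ 0x2B006 (P0/RW1/US1/PS0)
  ✗ PAGE_NOT_PRESENT  [1 reads]
#2 VA=0x4C160C8B0 (r,kernel):
  lvl0: tbl 0x25, slot 19 ⇒ 0x2A007 (P1/RW1/US1/PS0)
  lvl1: tbl 0x2A, slot 11 ⇒ 0x2C007 (P1/RW1/US1/PS0)
  lvl2: tbl 0x2C, slot 12 ⇒ 0x2E007 (P1/RW1/US1/PS0)
  ✓ 0x2E8B0  — 3 lookups

TLB: [["0x4C160C", "0x2E"]]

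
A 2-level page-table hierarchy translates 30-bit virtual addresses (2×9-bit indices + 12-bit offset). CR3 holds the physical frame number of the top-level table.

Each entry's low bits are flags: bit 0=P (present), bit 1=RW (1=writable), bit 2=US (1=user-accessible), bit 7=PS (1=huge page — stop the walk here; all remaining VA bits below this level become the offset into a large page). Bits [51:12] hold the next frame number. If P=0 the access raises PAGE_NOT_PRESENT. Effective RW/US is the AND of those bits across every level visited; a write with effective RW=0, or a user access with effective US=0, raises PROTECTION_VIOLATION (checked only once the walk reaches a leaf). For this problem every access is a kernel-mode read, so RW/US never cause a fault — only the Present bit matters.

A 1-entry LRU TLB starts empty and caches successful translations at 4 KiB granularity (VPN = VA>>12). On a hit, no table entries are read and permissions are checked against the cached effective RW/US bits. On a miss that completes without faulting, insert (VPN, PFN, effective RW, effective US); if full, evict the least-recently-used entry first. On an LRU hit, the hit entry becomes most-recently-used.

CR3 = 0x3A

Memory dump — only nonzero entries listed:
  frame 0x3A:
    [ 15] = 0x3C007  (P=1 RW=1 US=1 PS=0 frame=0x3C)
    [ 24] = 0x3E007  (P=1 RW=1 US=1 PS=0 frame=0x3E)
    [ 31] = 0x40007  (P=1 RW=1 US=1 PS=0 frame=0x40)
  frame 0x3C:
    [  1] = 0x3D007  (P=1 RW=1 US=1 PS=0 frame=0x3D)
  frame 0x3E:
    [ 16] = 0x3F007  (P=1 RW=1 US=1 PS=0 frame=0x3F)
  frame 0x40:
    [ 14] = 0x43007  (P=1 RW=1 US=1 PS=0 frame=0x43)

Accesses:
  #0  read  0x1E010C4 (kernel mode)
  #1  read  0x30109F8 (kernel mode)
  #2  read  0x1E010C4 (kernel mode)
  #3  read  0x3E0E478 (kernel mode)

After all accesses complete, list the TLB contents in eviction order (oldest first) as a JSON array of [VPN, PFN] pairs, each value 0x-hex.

Walk each access:
#0 VA=0x1E010C4 (r,kernel):
  [0] read 0x3A idx=15: raw=0x3C007 flags P=1 W=1 U=1 S=0
  [1] read 0x3C idx=1: raw=0x3D007 flags P=1 W=1 U=1 S=0
  ✓ 0x3D0C4  — 2 lookups
#1 VA=0x30109F8 (r,kernel):
  [0] read 0x3A idx=24: raw=0x3E007 flags P=1 W=1 U=1 S=0
  [1] read 0x3E idx=16: raw=0x3F007 flags P=1 W=1 U=1 S=0
  ✓ 0x3F9F8  — 2 lookups
#2 VA=0x1E010C4 (r,kernel):
  [0] read 0x3A idx=15: raw=0x3C007 flags P=1 W=1 U=1 S=0
  [1] read 0x3C idx=1: raw=0x3D007 flags P=1 W=1 U=1 S=0
  ✓ 0x3D0C4  — 2 lookups
#3 VA=0x3E0E478 (r,kernel):
  [0] read 0x3A idx=31: raw=0x40007 flags P=1 W=1 U=1 S=0
  [1] read 0x40 idx=14: raw=0x43007 flags P=1 W=1 U=1 S=0
  ✓ 0x43478  — 2 lookups

TLB: [["0x3E0E", "0x43"]]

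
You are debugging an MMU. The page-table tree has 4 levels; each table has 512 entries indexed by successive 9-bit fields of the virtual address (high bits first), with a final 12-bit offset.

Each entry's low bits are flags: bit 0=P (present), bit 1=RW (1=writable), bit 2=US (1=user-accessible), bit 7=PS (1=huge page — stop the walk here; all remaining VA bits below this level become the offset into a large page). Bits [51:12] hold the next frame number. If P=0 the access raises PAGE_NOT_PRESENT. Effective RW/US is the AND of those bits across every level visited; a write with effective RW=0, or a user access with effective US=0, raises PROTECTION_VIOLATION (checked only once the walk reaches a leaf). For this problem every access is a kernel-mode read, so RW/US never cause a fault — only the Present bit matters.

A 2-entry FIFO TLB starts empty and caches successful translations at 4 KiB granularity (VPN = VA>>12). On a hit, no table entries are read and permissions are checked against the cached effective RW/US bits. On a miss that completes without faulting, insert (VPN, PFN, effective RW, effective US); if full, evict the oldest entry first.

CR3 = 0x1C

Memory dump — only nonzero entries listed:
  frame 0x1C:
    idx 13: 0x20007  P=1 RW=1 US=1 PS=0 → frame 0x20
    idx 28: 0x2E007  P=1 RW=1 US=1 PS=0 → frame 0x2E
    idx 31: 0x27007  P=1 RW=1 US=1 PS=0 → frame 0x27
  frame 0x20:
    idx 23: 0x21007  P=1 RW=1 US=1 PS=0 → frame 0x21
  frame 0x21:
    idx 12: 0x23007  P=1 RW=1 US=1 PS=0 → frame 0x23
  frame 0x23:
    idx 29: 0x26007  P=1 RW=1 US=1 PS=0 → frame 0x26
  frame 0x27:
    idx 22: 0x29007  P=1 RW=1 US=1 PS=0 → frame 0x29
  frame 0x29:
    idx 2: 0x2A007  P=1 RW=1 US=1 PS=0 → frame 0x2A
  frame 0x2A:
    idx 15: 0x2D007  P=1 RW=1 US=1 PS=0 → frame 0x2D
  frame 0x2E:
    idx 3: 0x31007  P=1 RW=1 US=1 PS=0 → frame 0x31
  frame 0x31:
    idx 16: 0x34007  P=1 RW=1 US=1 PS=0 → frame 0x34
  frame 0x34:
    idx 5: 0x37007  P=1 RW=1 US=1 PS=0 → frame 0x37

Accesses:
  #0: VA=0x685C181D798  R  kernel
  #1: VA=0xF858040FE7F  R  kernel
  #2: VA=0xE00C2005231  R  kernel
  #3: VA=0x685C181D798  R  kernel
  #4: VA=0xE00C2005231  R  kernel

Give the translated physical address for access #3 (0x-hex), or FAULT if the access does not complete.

Per-access translation:
#0 VA=0x685C181D798 (r,kernel):
  lvl0: tbl 0x1C, slot 13 ⇒ 0x20007 (P1/RW1/US1/PS0)
  lvl1: tbl 0x20, slot 23 ⇒ 0x21007 (P1/RW1/US1/PS0)
  lvl2: tbl 0x21, slot 12 ⇒ 0x23007 (P1/RW1/US1/PS0)
  lvl3: tbl 0x23, slot 29 ⇒ 0x26007 (P1/RW1/US1/PS0)
  ⇒ phys 0x26798  [4 reads]
#1 VA=0xF858040FE7F (r,kernel):
  lvl0: tbl 0x1C, slot 31 ⇒ 0x27007 (P1/RW1/US1/PS0)
  lvl1: tbl 0x27, slot 22 ⇒ 0x29007 (P1/RW1/US1/PS0)
  lvl2: tbl 0x29, slot 2 ⇒ 0x2A007 (P1/RW1/US1/PS0)
  lvl3: tbl 0x2A, slot 15 ⇒ 0x2D007 (P1/RW1/US1/PS0)
  ⇒ phys 0x2DE7F  [4 reads]
#2 VA=0xE00C2005231 (r,kernel):
  lvl0: tbl 0x1C, slot 28 ⇒ 0x2E007 (P1/RW1/US1/PS0)
  lvl1: tbl 0x2E, slot 3 ⇒ 0x31007 (P1/RW1/US1/PS0)
  lvl2: tbl 0x31, slot 16 ⇒ 0x34007 (P1/RW1/US1/PS0)
  lvl3: tbl 0x34, slot 5 ⇒ 0x37007 (P1/RW1/US1/PS0)
  ⇒ phys 0x37231  [4 reads]
#3 VA=0x685C181D798 (r,kernel):
  lvl0: tbl 0x1C, slot 13 ⇒ 0x20007 (P1/RW1/US1/PS0)
  lvl1: tbl 0x20, slot 23 ⇒ 0x21007 (P1/RW1/US1/PS0)
  lvl2: tbl 0x21, slot 12 ⇒ 0x23007 (P1/RW1/US1/PS0)
  lvl3: tbl 0x23, slot 29 ⇒ 0x26007 (P1/RW1/US1/PS0)
  ⇒ phys 0x26798  [4 reads]
#4 VA=0xE00C2005231 (r,kernel):
  TLB hit vpn=0xE00C2005 → PA=0x37231

Access #3 PA: 0x26798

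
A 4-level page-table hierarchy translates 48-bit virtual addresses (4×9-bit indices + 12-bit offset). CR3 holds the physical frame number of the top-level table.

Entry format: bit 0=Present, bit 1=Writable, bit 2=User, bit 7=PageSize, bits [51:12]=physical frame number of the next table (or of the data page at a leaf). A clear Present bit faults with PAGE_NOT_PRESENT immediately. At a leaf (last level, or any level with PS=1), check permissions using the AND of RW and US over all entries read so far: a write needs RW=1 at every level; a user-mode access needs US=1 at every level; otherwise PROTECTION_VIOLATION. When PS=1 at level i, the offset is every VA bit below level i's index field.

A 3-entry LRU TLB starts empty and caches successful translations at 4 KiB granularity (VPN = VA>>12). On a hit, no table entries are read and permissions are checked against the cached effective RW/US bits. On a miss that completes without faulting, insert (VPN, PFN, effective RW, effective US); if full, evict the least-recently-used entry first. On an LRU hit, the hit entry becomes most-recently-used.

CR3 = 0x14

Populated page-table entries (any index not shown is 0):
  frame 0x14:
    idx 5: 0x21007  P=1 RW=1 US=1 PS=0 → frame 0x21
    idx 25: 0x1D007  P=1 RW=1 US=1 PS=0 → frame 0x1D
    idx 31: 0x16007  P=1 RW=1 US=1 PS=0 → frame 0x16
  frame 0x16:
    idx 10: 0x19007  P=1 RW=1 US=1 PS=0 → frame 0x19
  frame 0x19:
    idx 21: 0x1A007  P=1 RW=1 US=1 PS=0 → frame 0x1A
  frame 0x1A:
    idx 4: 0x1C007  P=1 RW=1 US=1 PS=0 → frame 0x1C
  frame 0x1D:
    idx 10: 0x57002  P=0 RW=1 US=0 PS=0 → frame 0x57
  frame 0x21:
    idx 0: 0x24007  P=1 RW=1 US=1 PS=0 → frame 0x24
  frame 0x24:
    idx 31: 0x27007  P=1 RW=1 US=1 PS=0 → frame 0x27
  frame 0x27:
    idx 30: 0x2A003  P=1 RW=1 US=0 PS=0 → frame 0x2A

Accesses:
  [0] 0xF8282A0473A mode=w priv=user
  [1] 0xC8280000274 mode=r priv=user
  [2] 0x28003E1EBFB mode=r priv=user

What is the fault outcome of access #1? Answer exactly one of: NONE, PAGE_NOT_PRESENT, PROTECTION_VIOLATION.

Walk each access:
#0 VA=0xF8282A0473A (w,user):
  L0 @0x14[31] → 0x16007  P=1,RW=1,US=1,PS=0
  L1 @0x16[10] → 0x19007  P=1,RW=1,US=1,PS=0
  L2 @0x19[21] → 0x1A007  P=1,RW=1,US=1,PS=0
  L3 @0x1A[4] → 0x1C007  P=1,RW=1,US=1,PS=0
  → PA=0x1C73A  (4 entries read)
#1 VA=0xC8280000274 (r,user):
  L0 @0x14[25] → 0x1D007  P=1,RW=1,US=1,PS=0
  L1 @0x1D[10] → 0x57002  P=0,RW=1,US=0,PS=0
  ⇒ fault: PAGE_NOT_PRESENT  — 2 lookups
#2 VA=0x28003E1EBFB (r,user):
  L0 @0x14[5] → 0x21007  P=1,RW=1,US=1,PS=0
  L1 @0x21[0] → 0x24007  P=1,RW=1,US=1,PS=0
  L2 @0x24[31] → 0x27007  P=1,RW=1,US=1,PS=0
  L3 @0x27[30] → 0x2A003  P=1,RW=1,US=0,PS=0
  ⇒ fault: PROTECTION_VIOLATION  — 4 lookups

Access #1 fault: PAGE_NOT_PRESENT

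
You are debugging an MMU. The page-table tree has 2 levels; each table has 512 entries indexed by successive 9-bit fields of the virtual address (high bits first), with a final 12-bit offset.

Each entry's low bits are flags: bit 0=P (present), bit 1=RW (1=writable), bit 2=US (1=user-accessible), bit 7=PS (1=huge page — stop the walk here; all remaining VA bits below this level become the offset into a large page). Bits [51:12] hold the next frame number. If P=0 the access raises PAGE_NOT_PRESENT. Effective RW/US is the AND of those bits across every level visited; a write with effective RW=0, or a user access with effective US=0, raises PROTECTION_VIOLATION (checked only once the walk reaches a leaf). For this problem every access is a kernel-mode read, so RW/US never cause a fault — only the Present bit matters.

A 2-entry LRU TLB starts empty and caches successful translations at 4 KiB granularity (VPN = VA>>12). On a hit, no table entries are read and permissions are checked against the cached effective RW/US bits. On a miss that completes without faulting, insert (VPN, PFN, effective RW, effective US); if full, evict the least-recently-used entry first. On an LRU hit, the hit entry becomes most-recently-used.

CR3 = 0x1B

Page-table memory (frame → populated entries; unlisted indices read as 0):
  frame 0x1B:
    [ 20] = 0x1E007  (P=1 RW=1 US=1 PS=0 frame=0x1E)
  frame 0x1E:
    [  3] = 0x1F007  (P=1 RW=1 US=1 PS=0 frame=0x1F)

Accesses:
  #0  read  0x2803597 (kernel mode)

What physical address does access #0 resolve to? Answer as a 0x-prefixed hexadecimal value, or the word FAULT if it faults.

Trace:
#0 VA=0x2803597 (r,kernel):
  L0 @0x1B[20] → 0x1E007  P=1,RW=1,US=1,PS=0
  L1 @0x1E[3] → 0x1F007  P=1,RW=1,US=1,PS=0
  ✓ 0x1F597  — 2 lookups

Access #0 PA: 0x1F597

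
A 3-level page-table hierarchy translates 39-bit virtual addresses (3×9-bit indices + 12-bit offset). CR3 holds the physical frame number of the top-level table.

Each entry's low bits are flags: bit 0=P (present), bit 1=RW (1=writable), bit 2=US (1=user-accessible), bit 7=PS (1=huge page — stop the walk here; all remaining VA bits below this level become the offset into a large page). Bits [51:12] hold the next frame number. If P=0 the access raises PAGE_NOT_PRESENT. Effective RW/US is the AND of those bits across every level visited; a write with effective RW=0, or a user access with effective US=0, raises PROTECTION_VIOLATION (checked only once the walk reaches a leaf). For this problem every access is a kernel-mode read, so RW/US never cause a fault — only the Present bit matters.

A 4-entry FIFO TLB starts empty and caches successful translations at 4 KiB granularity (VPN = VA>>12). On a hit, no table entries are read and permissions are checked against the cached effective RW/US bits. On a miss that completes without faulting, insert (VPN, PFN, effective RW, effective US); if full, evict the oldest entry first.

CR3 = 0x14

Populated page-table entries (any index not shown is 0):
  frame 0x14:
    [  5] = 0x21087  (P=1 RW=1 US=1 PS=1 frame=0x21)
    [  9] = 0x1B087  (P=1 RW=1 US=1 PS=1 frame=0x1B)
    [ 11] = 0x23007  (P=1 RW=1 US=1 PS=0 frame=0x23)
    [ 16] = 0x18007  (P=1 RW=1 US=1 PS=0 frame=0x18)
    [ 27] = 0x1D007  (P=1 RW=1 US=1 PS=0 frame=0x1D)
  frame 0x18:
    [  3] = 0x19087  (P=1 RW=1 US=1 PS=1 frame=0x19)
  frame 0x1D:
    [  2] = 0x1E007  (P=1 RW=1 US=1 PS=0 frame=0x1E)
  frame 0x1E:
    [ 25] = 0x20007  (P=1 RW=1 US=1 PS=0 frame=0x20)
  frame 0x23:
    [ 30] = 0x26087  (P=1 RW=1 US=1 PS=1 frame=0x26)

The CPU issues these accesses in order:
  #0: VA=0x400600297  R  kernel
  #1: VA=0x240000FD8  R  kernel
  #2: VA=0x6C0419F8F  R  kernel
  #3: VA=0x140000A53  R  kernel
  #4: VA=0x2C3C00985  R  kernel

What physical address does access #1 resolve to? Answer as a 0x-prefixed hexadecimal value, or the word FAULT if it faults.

Walk each access:
#0 VA=0x400600297 (r,kernel):
  lvl0: tbl 0x14, slot 16 ⇒ 0x18007 (P1/RW1/US1/PS0)
  lvl1: tbl 0x18, slot 3 ⇒ 0x19087 (P1/RW1/US1/PS1)
  ⇒ phys 0x19297 (huge @L1)  [2 reads]
#1 VA=0x240000FD8 (r,kernel):
  lvl0: tbl 0x14, slot 9 ⇒ 0x1B087 (P1/RW1/US1/PS1)
  ⇒ phys 0x1BFD8 (huge @L0)  [1 reads]
#2 VA=0x6C0419F8F (r,kernel):
  lvl0: tbl 0x14, slot 27 ⇒ 0x1D007 (P1/RW1/US1/PS0)
  lvl1: tbl 0x1D, slot 2 ⇒ 0x1E007 (P1/RW1/US1/PS0)
  lvl2: tbl 0x1E, slot 25 ⇒ 0x20007 (P1/RW1/US1/PS0)
  ⇒ phys 0x20F8F  [3 reads]
#3 VA=0x140000A53 (r,kernel):
  lvl0: tbl 0x14, slot 5 ⇒ 0x21087 (P1/RW1/US1/PS1)
  ⇒ phys 0x21A53 (huge @L0)  [1 reads]
#4 VA=0x2C3C00985 (r,kernel):
  lvl0: tbl 0x14, slot 11 ⇒ 0x23007 (P1/RW1/US1/PS0)
  lvl1: tbl 0x23, slot 30 ⇒ 0x26087 (P1/RW1/US1/PS1)
  ⇒ phys 0x26985 (huge @L1)  [2 reads]

Access #1 PA: 0x1BFD8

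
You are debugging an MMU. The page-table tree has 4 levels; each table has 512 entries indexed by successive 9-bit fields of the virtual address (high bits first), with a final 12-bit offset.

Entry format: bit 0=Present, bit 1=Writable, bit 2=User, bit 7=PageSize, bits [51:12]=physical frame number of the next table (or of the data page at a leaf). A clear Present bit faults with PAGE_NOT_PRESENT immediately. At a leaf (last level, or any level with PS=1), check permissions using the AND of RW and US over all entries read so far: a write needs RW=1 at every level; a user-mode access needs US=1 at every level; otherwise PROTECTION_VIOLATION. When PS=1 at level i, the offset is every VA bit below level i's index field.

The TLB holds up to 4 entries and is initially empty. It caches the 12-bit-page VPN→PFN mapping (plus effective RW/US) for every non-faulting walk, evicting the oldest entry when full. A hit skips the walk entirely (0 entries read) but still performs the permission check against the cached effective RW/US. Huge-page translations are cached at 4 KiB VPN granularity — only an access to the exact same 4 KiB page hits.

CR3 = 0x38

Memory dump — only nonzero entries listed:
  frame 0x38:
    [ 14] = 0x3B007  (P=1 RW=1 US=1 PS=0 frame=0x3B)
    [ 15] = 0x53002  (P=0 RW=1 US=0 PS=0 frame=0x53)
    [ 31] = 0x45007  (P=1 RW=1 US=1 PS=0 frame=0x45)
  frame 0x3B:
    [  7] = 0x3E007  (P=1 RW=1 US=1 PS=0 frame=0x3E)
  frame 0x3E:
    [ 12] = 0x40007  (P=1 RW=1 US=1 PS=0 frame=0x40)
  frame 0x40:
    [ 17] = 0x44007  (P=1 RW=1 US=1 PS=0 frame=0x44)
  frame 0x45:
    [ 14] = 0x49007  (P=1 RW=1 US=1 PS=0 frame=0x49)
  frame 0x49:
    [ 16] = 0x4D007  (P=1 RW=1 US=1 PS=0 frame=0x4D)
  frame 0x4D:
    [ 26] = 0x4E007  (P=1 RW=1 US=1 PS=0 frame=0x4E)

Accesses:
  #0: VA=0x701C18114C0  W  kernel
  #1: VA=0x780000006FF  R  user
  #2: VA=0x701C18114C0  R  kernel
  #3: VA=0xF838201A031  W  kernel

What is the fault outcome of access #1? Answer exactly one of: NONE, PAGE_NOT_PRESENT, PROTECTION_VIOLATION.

Per-access translation:
#0 VA=0x701C18114C0 (w,kernel):
  [0] read 0x38 idx=14: raw=0x3B007 flags P=1 W=1 U=1 S=0
  [1] read 0x3B idx=7: raw=0x3E007 flags P=1 W=1 U=1 S=0
  [2] read 0x3E idx=12: raw=0x40007 flags P=1 W=1 U=1 S=0
  [3] read 0x40 idx=17: raw=0x44007 flags P=1 W=1 U=1 S=0
  ✓ 0x444C0  — 4 lookups
#1 VA=0x780000006FF (r,user):
  [0] read 0x38 idx=15: raw=0x53002 flags P=0 W=1 U=0 S=0
  → PAGE_NOT_PRESENT  (1 entries read)
#2 VA=0x701C18114C0 (r,kernel):
  TLB hit vpn=0x701C1811 → PA=0x444C0
#3 VA=0xF838201A031 (w,kernel):
  [0] read 0x38 idx=31: raw=0x45007 flags P=1 W=1 U=1 S=0
  [1] read 0x45 idx=14: raw=0x49007 flags P=1 W=1 U=1 S=0
  [2] read 0x49 idx=16: raw=0x4D007 flags P=1 W=1 U=1 S=0
  [3] read 0x4D idx=26: raw=0x4E007 flags P=1 W=1 U=1 S=0
  ✓ 0x4E031  — 4 lookups

Access #1 fault: PAGE_NOT_PRESENT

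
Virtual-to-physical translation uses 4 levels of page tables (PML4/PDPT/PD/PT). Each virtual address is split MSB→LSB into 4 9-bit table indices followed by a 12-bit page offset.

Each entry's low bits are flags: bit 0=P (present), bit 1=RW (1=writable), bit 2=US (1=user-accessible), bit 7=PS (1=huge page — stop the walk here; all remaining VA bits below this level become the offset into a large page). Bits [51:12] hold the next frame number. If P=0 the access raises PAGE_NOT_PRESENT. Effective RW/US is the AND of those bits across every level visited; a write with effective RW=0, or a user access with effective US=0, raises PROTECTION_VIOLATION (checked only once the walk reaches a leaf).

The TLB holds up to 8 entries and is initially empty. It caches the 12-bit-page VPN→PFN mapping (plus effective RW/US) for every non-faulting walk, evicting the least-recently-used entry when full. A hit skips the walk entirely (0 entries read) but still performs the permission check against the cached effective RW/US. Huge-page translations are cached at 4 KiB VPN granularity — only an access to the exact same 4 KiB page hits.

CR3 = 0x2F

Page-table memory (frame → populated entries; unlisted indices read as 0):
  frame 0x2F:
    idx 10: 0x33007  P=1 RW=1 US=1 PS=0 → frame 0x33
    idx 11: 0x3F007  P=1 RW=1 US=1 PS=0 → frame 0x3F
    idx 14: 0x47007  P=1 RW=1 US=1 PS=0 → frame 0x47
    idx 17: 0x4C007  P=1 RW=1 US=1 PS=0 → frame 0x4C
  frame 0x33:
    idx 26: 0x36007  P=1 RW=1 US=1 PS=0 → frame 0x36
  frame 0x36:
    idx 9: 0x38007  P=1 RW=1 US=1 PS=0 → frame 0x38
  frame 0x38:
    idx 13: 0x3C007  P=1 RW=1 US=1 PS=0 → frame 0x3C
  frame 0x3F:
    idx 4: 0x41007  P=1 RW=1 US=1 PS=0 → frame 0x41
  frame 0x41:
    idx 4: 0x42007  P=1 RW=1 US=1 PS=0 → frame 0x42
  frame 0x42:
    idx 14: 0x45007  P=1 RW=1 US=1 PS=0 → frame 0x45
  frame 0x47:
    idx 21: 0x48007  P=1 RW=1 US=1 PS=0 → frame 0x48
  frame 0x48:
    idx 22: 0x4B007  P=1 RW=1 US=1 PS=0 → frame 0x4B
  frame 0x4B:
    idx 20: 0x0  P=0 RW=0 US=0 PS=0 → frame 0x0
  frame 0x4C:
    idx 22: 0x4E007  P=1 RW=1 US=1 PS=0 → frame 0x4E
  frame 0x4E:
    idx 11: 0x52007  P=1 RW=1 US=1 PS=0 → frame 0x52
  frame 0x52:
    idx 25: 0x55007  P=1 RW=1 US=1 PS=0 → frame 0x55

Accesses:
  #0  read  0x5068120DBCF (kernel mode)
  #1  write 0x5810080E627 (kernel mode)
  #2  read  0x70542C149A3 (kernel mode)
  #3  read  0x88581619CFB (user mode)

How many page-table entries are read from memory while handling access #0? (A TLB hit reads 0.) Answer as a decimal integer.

Per-access translation:
#0 VA=0x5068120DBCF (r,kernel):
  lvl0: tbl 0x2F, slot 10 ⇒ 0x33007 (P1/RW1/US1/PS0)
  lvl1: tbl 0x33, slot 26 ⇒ 0x36007 (P1/RW1/US1/PS0)
  lvl2: tbl 0x36, slot 9 ⇒ 0x38007 (P1/RW1/US1/PS0)
  lvl3: tbl 0x38, slot 13 ⇒ 0x3C007 (P1/RW1/US1/PS0)
  → PA=0x3CBCF  (4 entries read)
#1 VA=0x5810080E627 (w,kernel):
  lvl0: tbl 0x2F, slot 11 ⇒ 0x3F007 (P1/RW1/US1/PS0)
  lvl1: tbl 0x3F, slot 4 ⇒ 0x41007 (P1/RW1/US1/PS0)
  lvl2: tbl 0x41, slot 4 ⇒ 0x42007 (P1/RW1/US1/PS0)
  lvl3: tbl 0x42, slot 14 ⇒ 0x45007 (P1/RW1/US1/PS0)
  → PA=0x45627  (4 entries read)
#2 VA=0x70542C149A3 (r,kernel):
  lvl0: tbl 0x2F, slot 14 ⇒ 0x47007 (P1/RW1/US1/PS0)
  lvl1: tbl 0x47, slot 21 ⇒ 0x48007 (P1/RW1/US1/PS0)
  lvl2: tbl 0x48, slot 22 ⇒ 0x4B007 (P1/RW1/US1/PS0)
  lvl3: tbl 0x4B, slot 20 ⇒ 0x0 (P0/RW0/US0/PS0)
  → PAGE_NOT_PRESENT  (4 entries read)
#3 VA=0x88581619CFB (r,user):
  lvl0: tbl 0x2F, slot 17 ⇒ 0x4C007 (P1/RW1/US1/PS0)
  lvl1: tbl 0x4C, slot 22 ⇒ 0x4E007 (P1/RW1/US1/PS0)
  lvl2: tbl 0x4E, slot 11 ⇒ 0x52007 (P1/RW1/US1/PS0)
  lvl3: tbl 0x52, slot 25 ⇒ 0x55007 (P1/RW1/US1/PS0)
  → PA=0x55CFB  (4 entries read)

Entries read for #0: 4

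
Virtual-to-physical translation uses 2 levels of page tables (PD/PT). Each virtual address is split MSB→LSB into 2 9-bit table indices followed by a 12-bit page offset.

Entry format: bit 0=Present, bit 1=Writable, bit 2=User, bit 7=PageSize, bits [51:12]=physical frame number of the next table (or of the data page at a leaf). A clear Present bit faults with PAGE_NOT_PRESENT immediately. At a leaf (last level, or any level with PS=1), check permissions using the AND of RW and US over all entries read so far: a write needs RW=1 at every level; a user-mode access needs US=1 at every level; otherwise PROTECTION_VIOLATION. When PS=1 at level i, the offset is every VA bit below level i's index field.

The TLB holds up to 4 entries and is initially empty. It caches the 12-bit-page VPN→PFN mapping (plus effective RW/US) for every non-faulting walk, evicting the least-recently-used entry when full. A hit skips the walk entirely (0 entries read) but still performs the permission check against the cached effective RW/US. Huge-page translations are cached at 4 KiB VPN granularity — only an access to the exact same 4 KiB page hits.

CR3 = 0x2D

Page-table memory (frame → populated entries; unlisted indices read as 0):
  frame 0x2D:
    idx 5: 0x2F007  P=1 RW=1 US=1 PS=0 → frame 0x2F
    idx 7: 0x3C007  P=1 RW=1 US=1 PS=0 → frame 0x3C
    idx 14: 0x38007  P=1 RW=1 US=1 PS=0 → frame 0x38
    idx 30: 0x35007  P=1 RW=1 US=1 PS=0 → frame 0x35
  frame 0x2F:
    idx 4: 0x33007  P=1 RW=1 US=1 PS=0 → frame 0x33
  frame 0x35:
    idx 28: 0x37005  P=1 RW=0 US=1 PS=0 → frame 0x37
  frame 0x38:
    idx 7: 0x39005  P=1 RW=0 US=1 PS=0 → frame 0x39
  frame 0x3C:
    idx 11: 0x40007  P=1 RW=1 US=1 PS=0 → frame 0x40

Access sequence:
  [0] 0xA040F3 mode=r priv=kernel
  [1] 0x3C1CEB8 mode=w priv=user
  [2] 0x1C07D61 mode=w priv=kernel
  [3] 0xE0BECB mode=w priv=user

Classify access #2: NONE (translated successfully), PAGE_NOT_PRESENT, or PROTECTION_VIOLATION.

Per-access translation:
#0 VA=0xA040F3 (r,kernel):
  [0] read 0x2D idx=5: raw=0x2F007 flags P=1 W=1 U=1 S=0
  [1] read 0x2F idx=4: raw=0x33007 flags P=1 W=1 U=1 S=0
  ✓ 0x330F3  — 2 lookups
#1 VA=0x3C1CEB8 (w,user):
  [0] read 0x2D idx=30: raw=0x35007 flags P=1 W=1 U=1 S=0
  [1] read 0x35 idx=28: raw=0x37005 flags P=1 W=0 U=1 S=0
  → PROTECTION_VIOLATION  (2 entries read)
#2 VA=0x1C07D61 (w,kernel):
  [0] read 0x2D idx=14: raw=0x38007 flags P=1 W=1 U=1 S=0
  [1] read 0x38 idx=7: raw=0x39005 flags P=1 W=0 U=1 S=0
  → PROTECTION_VIOLATION  (2 entries read)
#3 VA=0xE0BECB (w,user):
  [0] read 0x2D idx=7: raw=0x3C007 flags P=1 W=1 U=1 S=0
  [1] read 0x3C idx=11: raw=0x40007 flags P=1 W=1 U=1 S=0
  ✓ 0x40ECB  — 2 lookups

Access #2 fault: PROTECTION_VIOLATION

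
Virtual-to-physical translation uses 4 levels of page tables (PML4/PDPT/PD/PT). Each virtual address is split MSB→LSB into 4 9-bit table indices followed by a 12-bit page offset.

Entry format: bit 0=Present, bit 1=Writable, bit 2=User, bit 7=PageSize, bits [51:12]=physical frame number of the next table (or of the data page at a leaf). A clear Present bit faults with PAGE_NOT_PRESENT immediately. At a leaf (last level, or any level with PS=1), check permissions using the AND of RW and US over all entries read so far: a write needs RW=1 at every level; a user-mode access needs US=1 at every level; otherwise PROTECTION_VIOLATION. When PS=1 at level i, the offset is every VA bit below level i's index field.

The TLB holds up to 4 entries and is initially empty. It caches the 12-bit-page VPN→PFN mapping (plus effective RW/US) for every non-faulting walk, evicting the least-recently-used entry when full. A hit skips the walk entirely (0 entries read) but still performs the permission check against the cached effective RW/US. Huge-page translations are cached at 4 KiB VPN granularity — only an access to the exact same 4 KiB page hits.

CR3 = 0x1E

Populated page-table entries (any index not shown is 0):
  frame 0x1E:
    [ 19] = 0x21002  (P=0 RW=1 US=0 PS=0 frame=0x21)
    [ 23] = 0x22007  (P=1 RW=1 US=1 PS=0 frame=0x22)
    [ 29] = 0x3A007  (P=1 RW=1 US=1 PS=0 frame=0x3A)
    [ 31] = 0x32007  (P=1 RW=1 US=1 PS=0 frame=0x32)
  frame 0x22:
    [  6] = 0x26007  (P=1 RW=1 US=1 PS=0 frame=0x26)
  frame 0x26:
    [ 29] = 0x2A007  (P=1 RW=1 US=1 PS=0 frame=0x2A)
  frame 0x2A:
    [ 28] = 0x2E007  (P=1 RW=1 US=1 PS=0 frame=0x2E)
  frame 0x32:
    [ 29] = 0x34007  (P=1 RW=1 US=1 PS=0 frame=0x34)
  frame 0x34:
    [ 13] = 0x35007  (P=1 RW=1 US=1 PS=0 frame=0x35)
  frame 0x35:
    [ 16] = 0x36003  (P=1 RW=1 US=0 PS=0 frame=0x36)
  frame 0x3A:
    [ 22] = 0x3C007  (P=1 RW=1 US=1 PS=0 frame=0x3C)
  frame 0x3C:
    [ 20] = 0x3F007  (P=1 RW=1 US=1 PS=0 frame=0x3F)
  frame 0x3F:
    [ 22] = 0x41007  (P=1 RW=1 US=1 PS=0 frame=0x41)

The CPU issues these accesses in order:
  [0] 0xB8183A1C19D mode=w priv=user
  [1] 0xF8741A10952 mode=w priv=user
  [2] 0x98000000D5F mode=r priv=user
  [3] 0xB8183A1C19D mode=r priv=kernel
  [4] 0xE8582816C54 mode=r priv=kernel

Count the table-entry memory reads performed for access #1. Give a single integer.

Walk each access:
#0 VA=0xB8183A1C19D (w,user):
  L0 @0x1E[23] → 0x22007  P=1,RW=1,US=1,PS=0
  L1 @0x22[6] → 0x26007  P=1,RW=1,US=1,PS=0
  L2 @0x26[29] → 0x2A007  P=1,RW=1,US=1,PS=0
  L3 @0x2A[28] → 0x2E007  P=1,RW=1,US=1,PS=0
  ✓ 0x2E19D  — 4 lookups
#1 VA=0xF8741A10952 (w,user):
  L0 @0x1E[31] → 0x32007  P=1,RW=1,US=1,PS=0
  L1 @0x32[29] → 0x34007  P=1,RW=1,US=1,PS=0
  L2 @0x34[13] → 0x35007  P=1,RW=1,US=1,PS=0
  L3 @0x35[16] → 0x36003  P=1,RW=1,US=0,PS=0
  → PROTECTION_VIOLATION  (4 entries read)
#2 VA=0x98000000D5F (r,user):
  L0 @0x1E[19] → 0x21002  P=0,RW=1,US=0,PS=0
  → PAGE_NOT_PRESENT  (1 entries read)
#3 VA=0xB8183A1C19D (r,kernel):
  TLB hit vpn=0xB8183A1C → PA=0x2E19D
#4 VA=0xE8582816C54 (r,kernel):
  L0 @0x1E[29] → 0x3A007  P=1,RW=1,US=1,PS=0
  L1 @0x3A[22] → 0x3C007  P=1,RW=1,US=1,PS=0
  L2 @0x3C[20] → 0x3F007  P=1,RW=1,US=1,PS=0
  L3 @0x3F[22] → 0x41007  P=1,RW=1,US=1,PS=0
  ✓ 0x41C54  — 4 lookups

Entries read for #1: 4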